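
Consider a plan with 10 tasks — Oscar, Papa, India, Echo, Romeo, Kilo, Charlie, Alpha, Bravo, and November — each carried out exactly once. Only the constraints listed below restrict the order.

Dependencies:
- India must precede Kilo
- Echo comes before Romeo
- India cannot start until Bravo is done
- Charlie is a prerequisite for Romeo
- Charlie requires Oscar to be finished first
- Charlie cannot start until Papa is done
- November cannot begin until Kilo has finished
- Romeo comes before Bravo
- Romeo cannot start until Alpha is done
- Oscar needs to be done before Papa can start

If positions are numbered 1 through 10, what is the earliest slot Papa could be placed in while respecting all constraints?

The only task forced before Papa (directly or transitively) is Oscar.
So at minimum 1 task comes before Papa, putting Papa no earlier than position 2. That position is achievable by scheduling exactly that predecessor first.

2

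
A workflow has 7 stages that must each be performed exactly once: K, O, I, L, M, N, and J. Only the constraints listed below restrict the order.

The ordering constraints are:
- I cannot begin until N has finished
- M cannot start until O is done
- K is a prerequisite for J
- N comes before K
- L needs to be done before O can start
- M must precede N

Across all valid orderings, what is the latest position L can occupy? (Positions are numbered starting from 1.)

1

The stages that are forced after L, directly or by a chain of constraints, are K, O, I, M, N, J. That's 6 stages.
With 6 mandatory successors out of 7 stages total, the latest slot for L is 7−6 = 1, and it's reachable by doing all non-successors before L.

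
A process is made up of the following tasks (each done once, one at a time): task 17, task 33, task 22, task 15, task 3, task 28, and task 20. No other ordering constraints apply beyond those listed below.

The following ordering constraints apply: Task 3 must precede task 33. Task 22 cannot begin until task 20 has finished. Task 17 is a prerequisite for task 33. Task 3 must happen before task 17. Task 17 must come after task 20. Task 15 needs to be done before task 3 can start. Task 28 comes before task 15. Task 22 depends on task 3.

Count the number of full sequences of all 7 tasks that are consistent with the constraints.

12

2 tasks have no prerequisites (task 28, task 20), so any of them could come first.
Enumerating by repeatedly choosing an available task (one whose prerequisites are all placed) gives 12 distinct complete orderings.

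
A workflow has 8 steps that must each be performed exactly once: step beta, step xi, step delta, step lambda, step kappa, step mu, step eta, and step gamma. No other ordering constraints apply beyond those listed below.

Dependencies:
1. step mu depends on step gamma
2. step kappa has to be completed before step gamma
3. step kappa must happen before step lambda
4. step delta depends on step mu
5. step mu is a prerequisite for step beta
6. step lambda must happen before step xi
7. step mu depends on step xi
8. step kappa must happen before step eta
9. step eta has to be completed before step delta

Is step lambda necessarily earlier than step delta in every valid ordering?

Yes

Following the dependencies: step lambda → step xi → step mu → step delta.
Hence step lambda necessarily comes before step delta.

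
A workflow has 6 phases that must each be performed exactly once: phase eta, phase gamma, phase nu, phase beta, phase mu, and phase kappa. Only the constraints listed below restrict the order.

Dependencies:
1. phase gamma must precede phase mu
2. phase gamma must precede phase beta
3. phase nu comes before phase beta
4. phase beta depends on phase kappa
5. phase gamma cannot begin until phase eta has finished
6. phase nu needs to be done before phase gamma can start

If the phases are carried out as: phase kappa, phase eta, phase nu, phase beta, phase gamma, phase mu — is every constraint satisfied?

Here phase gamma comes after phase beta.
That contradicts the constraint that phase gamma must precede phase beta.

No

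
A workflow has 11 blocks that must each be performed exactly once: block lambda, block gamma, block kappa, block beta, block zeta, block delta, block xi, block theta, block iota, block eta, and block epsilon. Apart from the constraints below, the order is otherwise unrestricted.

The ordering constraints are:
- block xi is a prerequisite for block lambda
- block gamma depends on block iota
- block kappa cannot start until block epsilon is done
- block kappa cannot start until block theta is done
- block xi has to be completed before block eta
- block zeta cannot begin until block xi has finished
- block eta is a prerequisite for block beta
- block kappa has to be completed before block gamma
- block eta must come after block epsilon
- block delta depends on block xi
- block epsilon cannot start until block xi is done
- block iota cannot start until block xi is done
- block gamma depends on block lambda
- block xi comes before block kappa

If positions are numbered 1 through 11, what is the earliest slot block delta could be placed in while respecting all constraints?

2

Working backwards through the constraints from block delta, its only required predecessor is block xi.
So at minimum 1 block comes before block delta, putting block delta no earlier than position 2. That position is achievable by scheduling exactly that predecessor first.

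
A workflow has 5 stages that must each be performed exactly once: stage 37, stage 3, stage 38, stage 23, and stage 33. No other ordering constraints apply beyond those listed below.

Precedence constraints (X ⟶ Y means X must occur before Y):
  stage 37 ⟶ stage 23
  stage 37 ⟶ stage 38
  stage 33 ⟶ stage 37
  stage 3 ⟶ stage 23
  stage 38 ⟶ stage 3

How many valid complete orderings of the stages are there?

1

Stage 33 is the only stage with nothing required before it, so every ordering starts there.
Continuing from there, at each step only one stage has all its prerequisites placed, so the ordering is fully determined — there is exactly 1.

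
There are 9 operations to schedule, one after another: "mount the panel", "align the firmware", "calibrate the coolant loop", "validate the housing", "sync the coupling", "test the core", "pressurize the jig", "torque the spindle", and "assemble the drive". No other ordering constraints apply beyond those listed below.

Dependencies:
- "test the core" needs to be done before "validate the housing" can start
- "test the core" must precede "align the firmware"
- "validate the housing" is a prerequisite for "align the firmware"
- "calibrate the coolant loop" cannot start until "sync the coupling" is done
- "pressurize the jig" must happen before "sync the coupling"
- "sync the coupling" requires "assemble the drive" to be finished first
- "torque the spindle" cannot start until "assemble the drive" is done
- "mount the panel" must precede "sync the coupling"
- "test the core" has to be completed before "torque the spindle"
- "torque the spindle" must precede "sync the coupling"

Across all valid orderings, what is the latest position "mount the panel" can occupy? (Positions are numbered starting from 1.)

7

Every operation that must follow "mount the panel" has to come after it. Tracing all chains starting from "mount the panel", those operations are: "calibrate the coolant loop", "sync the coupling" — 2 in total.
With 2 mandatory successors out of 9 operations total, the latest slot for "mount the panel" is 9−2 = 7, and it's reachable by doing all non-successors before "mount the panel".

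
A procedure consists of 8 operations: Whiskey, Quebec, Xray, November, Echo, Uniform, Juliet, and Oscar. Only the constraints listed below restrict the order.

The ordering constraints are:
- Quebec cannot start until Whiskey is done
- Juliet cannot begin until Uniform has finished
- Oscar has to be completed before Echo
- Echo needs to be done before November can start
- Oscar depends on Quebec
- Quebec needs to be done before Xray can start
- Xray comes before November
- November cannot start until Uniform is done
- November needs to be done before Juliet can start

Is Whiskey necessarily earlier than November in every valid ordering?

Yes

Tracing the constraints gives a chain: Whiskey → Quebec → Xray → November.
Hence Whiskey necessarily comes before November.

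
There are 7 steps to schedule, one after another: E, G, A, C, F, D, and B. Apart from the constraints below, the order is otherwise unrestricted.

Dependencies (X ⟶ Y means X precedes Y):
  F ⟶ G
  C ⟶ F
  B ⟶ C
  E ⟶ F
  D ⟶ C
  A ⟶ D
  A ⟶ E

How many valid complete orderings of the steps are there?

11

The steps with no prerequisites are A, B; any of them can be placed first.
Enumerating by repeatedly choosing an available step (one whose prerequisites are all placed) gives 11 distinct complete orderings.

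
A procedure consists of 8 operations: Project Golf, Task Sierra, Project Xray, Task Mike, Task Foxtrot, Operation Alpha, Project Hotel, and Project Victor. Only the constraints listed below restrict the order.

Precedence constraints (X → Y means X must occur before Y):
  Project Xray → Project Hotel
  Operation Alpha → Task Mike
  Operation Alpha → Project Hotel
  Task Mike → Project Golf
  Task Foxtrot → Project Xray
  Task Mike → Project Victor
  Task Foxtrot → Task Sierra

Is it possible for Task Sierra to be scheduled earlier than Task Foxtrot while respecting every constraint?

No

There is a dependency chain Task Foxtrot → Task Sierra, so Task Sierra always comes after Task Foxtrot.
So no valid ordering can have Task Sierra before Task Foxtrot.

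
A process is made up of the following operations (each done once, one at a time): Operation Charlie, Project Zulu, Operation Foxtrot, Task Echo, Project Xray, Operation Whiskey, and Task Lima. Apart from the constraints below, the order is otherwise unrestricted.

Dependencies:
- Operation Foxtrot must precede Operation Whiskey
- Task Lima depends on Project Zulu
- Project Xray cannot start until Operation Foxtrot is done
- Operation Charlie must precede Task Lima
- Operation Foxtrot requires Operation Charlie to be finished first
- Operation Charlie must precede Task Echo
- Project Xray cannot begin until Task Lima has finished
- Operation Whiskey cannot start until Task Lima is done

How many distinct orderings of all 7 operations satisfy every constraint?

56

2 operations have no prerequisites (Operation Charlie, Project Zulu), so any of them could come first.
Systematically extending each partial ordering one operation at a time and counting, there are 56 complete orderings.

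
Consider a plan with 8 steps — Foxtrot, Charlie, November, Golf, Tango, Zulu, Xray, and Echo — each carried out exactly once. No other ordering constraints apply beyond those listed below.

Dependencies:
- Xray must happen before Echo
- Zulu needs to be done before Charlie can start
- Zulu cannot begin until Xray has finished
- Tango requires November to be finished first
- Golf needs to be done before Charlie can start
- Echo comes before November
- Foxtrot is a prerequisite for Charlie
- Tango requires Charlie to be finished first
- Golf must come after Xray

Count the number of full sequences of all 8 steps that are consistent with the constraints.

2 steps have no prerequisites (Foxtrot, Xray), so any of them could come first.
Counting all ways to extend the partial order to a total order gives 110.

110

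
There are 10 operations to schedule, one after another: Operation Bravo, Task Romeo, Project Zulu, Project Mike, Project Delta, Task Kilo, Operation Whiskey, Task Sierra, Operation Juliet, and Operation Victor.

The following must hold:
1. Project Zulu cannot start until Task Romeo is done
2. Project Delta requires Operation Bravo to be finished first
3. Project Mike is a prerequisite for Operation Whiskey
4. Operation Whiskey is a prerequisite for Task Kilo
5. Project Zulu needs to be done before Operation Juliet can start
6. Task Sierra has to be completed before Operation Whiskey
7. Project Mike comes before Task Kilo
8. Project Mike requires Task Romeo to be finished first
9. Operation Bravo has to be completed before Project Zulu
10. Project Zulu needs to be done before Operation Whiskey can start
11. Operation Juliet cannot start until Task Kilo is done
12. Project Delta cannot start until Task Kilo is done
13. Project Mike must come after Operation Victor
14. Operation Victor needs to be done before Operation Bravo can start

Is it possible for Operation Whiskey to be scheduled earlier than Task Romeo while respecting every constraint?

No

Following Task Romeo → Project Zulu → Operation Whiskey, Task Romeo must precede Operation Whiskey in every valid ordering.
Hence Operation Whiskey can never be scheduled before Task Romeo.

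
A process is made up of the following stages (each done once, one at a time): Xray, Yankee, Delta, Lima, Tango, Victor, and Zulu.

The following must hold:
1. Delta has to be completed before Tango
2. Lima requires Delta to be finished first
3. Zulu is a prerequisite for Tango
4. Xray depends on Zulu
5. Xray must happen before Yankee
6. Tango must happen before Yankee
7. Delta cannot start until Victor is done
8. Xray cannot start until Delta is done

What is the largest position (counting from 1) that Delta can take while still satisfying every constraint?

Following every chain forward from Delta, the stages that must come later are Xray, Yankee, Lima, Tango — 4 of them.
So at least 4 stages follow Delta, putting Delta no later than position 3. That position is achievable by scheduling everything else first.

3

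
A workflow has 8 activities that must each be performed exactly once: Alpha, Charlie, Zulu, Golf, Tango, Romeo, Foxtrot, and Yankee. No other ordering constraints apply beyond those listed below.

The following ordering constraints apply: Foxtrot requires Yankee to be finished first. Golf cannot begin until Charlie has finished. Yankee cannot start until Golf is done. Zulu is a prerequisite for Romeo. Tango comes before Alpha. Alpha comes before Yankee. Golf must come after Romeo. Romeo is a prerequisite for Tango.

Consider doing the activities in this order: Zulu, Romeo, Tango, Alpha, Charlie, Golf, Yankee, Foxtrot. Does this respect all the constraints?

Yes

Going through the constraints one by one, each required predecessor appears earlier in the sequence than its dependent — e.g. Romeo (position 2) is before Golf (position 6), as required.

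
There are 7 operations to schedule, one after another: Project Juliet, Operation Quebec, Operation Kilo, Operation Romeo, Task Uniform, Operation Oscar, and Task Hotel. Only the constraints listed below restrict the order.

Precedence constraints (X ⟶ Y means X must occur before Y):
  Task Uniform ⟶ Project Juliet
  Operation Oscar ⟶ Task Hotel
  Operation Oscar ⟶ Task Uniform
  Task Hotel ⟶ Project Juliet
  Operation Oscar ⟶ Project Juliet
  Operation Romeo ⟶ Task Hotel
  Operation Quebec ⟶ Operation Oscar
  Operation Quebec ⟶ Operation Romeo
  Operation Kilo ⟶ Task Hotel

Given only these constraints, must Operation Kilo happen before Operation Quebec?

Operation Kilo and Operation Quebec are not related by any chain of constraints.
A valid ordering placing Operation Quebec before Operation Kilo exists, so the answer is no.

No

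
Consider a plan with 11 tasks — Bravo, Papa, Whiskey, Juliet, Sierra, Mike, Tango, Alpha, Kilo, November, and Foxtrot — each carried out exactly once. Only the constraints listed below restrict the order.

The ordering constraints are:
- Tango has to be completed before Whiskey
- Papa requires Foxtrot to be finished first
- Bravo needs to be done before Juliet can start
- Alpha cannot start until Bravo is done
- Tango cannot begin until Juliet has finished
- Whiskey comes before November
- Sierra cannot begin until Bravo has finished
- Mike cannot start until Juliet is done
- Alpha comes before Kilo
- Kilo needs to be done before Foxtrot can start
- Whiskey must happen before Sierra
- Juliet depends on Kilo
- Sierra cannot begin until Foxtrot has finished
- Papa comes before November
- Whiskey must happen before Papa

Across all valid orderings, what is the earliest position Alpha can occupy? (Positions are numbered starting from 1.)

The only task forced before Alpha (directly or transitively) is Bravo.
So at minimum 1 task comes before Alpha, putting Alpha no earlier than position 2. That position is achievable by scheduling exactly that predecessor first.

2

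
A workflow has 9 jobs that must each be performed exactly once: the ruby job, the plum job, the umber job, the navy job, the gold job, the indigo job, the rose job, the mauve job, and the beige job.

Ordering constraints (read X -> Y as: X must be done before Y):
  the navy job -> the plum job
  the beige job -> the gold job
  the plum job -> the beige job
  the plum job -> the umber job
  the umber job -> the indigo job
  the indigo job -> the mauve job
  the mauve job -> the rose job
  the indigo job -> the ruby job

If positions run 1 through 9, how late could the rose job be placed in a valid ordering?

9

The rose job has no required successors, so nothing stops it from going last (position 9).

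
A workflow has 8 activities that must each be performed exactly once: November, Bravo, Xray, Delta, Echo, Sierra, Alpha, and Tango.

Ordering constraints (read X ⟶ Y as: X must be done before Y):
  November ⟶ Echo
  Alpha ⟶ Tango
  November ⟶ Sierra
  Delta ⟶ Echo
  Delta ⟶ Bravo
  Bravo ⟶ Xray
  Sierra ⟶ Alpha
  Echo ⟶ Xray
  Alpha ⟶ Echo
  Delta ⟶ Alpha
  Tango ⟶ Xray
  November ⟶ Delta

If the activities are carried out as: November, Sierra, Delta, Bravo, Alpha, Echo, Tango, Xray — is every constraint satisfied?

Every stated constraint is respected: November sits at position 1, ahead of Echo at position 6, and each of the other listed pairs likewise has the predecessor earlier in the sequence.

Yes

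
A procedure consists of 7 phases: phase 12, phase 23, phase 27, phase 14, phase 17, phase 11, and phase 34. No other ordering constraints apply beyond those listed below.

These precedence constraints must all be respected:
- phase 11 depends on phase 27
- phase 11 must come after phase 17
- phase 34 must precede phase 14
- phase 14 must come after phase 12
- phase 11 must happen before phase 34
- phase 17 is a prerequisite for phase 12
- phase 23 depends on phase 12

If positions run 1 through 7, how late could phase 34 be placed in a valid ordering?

The only phase forced after phase 34 (directly or by a chain) is phase 14.
So at least 1 phase follows phase 34, putting phase 34 no later than position 6. That position is achievable by scheduling everything else first.

6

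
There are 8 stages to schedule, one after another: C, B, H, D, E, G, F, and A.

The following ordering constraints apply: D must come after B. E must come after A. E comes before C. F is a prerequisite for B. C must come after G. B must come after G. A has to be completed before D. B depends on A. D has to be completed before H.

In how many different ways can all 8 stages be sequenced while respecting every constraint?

3 stages have no prerequisites (G, F, A), so any of them could come first.
Counting all ways to extend the partial order to a total order gives 87.

87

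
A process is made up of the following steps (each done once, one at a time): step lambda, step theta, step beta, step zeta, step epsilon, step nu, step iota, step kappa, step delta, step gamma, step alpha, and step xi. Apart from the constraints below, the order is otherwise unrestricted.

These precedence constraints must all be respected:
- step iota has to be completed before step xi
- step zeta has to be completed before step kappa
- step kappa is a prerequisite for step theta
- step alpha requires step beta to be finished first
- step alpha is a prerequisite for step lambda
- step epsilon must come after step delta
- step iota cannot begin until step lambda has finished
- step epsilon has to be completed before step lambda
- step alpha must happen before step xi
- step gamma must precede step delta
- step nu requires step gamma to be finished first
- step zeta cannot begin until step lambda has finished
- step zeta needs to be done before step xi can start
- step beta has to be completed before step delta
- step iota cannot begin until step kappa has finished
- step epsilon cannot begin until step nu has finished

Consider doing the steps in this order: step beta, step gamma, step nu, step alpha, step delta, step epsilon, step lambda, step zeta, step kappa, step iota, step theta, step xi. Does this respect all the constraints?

Going through the constraints one by one, each required predecessor appears earlier in the sequence than its dependent — e.g. step alpha (position 4) is before step xi (position 12), as required.

Yes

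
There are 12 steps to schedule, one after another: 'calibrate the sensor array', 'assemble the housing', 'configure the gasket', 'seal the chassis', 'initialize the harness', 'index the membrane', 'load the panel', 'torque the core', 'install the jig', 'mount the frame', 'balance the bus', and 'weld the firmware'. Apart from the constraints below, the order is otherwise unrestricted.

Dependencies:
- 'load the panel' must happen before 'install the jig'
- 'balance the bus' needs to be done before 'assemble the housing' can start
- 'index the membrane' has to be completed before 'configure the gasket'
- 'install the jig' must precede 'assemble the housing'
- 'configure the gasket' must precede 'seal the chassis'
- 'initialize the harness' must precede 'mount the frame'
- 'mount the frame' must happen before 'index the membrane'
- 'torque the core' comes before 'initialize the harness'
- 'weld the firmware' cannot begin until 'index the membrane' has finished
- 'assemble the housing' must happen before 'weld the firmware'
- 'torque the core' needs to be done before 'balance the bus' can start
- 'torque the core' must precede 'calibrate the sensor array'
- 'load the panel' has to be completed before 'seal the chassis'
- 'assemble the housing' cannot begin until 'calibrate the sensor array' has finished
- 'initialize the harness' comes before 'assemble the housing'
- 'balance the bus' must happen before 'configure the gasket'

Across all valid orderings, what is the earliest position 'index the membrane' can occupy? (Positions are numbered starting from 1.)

The steps that are forced before 'index the membrane', directly or transitively, are 'initialize the harness', 'torque the core', 'mount the frame'. That's 3 steps.
With 3 mandatory predecessors, the earliest 'index the membrane' can sit is position 3+1 = 4, and placing just those 3 first achieves it.

4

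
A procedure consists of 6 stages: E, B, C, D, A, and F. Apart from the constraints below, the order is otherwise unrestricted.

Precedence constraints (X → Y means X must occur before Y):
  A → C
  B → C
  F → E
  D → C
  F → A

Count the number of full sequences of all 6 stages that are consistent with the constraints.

3 stages have no prerequisites (B, D, F), so any of them could come first.
Counting all ways to extend the partial order to a total order gives 52.

52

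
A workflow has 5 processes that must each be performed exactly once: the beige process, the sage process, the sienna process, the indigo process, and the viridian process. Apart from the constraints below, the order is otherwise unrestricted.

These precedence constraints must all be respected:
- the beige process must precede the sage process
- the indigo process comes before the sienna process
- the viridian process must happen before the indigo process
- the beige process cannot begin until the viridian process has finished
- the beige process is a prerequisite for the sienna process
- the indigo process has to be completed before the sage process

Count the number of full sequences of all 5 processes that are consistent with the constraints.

4

The viridian process is the only process with nothing required before it, so every ordering starts there.
Systematically extending each partial ordering one process at a time and counting, there are 4 complete orderings.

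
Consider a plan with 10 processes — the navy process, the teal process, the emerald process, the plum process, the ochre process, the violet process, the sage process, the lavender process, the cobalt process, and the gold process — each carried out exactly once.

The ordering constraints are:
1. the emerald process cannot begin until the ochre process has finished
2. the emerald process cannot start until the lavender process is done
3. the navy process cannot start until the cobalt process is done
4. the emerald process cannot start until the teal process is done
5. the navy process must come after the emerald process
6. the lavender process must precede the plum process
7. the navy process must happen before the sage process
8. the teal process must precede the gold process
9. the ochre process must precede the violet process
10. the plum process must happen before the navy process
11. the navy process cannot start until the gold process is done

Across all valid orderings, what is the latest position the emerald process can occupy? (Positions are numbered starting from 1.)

Following every chain forward from the emerald process, the processes that must come later are the navy process, the sage process — 2 of them.
So at least 2 processes follow the emerald process, putting the emerald process no later than position 8. That position is achievable by scheduling everything else first.

8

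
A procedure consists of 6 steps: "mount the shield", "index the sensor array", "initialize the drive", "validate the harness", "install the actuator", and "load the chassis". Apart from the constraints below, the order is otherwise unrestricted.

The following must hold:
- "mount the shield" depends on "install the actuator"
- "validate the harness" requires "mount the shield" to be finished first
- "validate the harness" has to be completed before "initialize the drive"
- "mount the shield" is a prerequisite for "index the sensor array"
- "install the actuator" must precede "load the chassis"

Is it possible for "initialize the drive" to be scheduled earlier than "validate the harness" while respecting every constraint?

There is a dependency chain "validate the harness" → "initialize the drive", so "initialize the drive" always comes after "validate the harness".
Hence "initialize the drive" can never be scheduled before "validate the harness".

No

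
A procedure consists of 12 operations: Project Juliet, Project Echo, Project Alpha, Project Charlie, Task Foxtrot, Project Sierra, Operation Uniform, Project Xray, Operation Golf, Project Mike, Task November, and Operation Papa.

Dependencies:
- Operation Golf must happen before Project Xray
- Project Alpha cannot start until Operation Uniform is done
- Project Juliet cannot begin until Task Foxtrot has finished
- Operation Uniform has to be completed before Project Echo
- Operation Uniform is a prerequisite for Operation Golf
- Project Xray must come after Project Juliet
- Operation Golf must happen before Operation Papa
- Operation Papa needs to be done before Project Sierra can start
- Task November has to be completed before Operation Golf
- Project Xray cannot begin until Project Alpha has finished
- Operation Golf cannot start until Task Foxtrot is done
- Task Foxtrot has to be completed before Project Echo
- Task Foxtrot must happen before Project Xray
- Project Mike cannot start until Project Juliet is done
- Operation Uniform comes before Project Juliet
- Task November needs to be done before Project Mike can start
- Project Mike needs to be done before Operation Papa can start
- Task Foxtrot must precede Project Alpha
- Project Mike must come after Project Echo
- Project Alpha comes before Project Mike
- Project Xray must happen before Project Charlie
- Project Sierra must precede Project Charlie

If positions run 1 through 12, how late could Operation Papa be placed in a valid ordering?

10

Every operation that must follow Operation Papa has to come after it. Tracing all chains starting from Operation Papa, those operations are: Project Charlie, Project Sierra — 2 in total.
With 2 mandatory successors out of 12 operations total, the latest slot for Operation Papa is 12−2 = 10, and it's reachable by doing all non-successors before Operation Papa.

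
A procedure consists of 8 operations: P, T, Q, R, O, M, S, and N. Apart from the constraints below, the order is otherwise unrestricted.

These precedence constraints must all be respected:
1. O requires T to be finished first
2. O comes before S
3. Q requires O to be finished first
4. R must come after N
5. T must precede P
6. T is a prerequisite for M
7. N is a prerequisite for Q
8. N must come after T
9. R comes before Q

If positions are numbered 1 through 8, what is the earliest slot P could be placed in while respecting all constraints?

2

Working backwards through the constraints from P, its only required predecessor is T.
So at minimum 1 operation comes before P, putting P no earlier than position 2. That position is achievable by scheduling exactly that predecessor first.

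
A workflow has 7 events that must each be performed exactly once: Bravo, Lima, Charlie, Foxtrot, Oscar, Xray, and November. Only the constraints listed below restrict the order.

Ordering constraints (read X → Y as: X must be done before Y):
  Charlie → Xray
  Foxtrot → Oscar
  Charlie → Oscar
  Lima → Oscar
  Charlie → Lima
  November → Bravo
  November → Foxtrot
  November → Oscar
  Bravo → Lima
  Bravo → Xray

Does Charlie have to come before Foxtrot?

Nothing in the constraints links Charlie and Foxtrot; they are unordered relative to each other.
A valid ordering placing Foxtrot before Charlie exists, so the answer is no.

No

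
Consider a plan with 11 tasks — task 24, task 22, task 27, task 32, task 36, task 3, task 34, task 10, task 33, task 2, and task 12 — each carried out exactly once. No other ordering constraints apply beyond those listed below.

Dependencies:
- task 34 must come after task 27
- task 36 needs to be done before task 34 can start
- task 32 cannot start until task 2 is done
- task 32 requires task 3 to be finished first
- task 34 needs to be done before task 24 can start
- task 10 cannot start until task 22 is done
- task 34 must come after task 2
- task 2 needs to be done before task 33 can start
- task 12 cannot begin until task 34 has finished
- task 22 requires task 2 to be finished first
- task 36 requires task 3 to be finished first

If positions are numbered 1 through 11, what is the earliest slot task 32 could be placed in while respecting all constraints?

3

Working backwards through the constraints from task 32, its full set of required predecessors is task 3, task 2 — 2 of them.
With 2 mandatory predecessors, the earliest task 32 can sit is position 2+1 = 3, and placing just those 2 first achieves it.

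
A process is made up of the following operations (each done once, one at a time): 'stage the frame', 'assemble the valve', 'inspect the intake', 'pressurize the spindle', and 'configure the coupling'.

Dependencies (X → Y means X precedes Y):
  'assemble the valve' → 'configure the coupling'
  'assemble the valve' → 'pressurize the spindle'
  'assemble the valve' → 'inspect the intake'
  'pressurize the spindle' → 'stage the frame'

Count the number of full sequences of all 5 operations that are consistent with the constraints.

Only 'assemble the valve' has no prerequisites, so it must go first.
Enumerating by repeatedly choosing an available operation (one whose prerequisites are all placed) gives 12 distinct complete orderings.

12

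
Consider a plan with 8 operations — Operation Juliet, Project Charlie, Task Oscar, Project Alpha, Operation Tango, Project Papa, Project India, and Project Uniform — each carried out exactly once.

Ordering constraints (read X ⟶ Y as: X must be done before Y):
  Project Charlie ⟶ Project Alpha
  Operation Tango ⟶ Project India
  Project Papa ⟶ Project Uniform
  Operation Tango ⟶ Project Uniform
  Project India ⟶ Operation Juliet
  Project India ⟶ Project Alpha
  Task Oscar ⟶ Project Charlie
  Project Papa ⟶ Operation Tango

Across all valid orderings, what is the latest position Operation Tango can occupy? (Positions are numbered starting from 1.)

Following every chain forward from Operation Tango, the operations that must come later are Operation Juliet, Project Alpha, Project India, Project Uniform — 4 of them.
So at least 4 operations follow Operation Tango, putting Operation Tango no later than position 4. That position is achievable by scheduling everything else first.

4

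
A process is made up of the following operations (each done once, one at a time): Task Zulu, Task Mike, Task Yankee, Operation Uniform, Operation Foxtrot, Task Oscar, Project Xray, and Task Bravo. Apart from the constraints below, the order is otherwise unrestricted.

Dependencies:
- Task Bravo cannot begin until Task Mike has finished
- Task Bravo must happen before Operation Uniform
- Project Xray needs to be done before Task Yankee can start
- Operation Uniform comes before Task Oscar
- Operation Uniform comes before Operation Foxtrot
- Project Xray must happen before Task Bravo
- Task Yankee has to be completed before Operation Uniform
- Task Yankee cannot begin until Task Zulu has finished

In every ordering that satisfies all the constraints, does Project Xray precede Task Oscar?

There is a constraint chain Project Xray → Task Yankee → Operation Uniform → Task Oscar.
So Project Xray must precede Task Oscar in any valid ordering.

Yes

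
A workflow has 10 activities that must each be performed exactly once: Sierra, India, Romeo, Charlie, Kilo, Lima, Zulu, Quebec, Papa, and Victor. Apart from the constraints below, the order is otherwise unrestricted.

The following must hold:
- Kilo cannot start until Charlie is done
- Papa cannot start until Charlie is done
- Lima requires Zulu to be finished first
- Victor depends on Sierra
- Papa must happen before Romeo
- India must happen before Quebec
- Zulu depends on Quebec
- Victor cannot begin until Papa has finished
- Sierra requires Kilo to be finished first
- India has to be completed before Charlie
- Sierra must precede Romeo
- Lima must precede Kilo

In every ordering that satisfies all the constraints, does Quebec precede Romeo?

Chaining the stated constraints: Quebec → Zulu → Lima → Kilo → Sierra → Romeo.
Hence Quebec necessarily comes before Romeo.

Yes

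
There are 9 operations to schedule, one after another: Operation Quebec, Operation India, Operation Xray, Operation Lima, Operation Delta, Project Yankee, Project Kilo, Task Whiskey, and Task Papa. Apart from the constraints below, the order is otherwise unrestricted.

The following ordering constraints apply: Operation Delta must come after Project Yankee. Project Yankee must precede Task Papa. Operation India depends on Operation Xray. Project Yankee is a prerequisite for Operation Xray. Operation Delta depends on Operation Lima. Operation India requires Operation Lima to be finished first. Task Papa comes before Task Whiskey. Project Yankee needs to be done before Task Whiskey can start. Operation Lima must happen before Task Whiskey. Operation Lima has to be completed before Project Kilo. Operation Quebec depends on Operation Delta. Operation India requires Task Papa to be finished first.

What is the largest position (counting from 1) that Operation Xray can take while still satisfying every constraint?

The only operation forced after Operation Xray (directly or by a chain) is Operation India.
With 1 mandatory successor out of 9 operations total, the latest slot for Operation Xray is 9−1 = 8, and it's reachable by doing all non-successors before Operation Xray.

8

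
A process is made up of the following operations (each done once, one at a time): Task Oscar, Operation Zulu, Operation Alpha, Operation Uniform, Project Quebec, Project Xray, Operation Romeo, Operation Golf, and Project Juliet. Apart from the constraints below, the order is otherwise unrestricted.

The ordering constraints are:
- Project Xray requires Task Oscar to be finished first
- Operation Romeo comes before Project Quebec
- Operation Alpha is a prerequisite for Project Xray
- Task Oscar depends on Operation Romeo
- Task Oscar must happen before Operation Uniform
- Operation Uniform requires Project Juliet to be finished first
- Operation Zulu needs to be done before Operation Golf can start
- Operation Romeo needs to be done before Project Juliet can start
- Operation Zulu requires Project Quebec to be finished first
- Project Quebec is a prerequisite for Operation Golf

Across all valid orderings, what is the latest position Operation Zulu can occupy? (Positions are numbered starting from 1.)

8

Following the constraints forward from Operation Zulu, its only required successor is Operation Golf.
With 1 mandatory successor out of 9 operations total, the latest slot for Operation Zulu is 9−1 = 8, and it's reachable by doing all non-successors before Operation Zulu.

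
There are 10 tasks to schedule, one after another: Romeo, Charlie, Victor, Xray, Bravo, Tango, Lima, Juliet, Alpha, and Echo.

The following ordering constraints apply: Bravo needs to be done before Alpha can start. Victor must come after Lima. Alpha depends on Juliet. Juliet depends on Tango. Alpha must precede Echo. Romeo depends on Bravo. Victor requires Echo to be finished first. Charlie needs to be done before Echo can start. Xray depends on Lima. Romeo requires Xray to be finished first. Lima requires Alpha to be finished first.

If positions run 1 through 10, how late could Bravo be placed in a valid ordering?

4

Every task that must follow Bravo has to come after it. Tracing all chains starting from Bravo, those tasks are: Romeo, Victor, Xray, Lima, Alpha, Echo — 6 in total.
With 6 mandatory successors out of 10 tasks total, the latest slot for Bravo is 10−6 = 4, and it's reachable by doing all non-successors before Bravo.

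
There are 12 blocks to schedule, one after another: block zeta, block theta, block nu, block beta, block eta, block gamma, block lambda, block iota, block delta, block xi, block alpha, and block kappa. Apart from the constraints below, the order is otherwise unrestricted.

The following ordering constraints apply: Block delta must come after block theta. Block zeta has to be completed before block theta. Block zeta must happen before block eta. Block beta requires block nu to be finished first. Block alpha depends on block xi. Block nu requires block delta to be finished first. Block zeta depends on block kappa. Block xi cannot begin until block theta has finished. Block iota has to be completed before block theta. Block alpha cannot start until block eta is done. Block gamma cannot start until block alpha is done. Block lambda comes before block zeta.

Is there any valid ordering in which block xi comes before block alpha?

Yes

Block xi is actually forced before block alpha by the constraints, so certainly some valid ordering has block xi first.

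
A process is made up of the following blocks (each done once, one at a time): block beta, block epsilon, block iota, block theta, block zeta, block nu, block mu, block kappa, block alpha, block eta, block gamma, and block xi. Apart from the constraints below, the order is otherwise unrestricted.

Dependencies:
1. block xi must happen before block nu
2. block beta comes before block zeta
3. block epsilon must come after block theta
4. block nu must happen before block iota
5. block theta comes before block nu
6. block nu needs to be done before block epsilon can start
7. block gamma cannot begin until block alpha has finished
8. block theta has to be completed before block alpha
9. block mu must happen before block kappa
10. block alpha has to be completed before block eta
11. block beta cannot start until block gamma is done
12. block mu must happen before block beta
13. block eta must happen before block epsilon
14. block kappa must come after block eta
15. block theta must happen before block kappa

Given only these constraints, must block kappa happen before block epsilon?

No

Block kappa and block epsilon are not related by any chain of constraints.
A valid ordering placing block epsilon before block kappa exists, so the answer is no.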